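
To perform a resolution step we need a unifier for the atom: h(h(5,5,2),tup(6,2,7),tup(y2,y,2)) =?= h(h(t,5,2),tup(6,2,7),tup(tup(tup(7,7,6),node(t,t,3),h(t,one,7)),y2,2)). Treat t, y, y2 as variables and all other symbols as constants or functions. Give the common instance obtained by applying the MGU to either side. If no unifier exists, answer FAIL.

Decompose h/3: h(5,5,2) =?= h(t,5,2),  tup(6,2,7) =?= tup(6,2,7),  tup(y2,y,2) =?= tup(tup(tup(7,7,6),node(t,t,3),h(t,one,7)),y2,2).
Decompose h/3: 5 =?= t,  5 =?= 5,  2 =?= 2.
Bind t := 5; substituting into the one remaining equation that mentions t gives: tup(y2,y,2) =?= tup(tup(tup(7,7,6),node(5,5,3),h(5,one,7)),y2,2).
Delete trivial equation 5 =?= 5.
Delete trivial equation 2 =?= 2.
Delete trivial equation tup(6,2,7) =?= tup(6,2,7).
Decompose tup/3: y2 =?= tup(tup(7,7,6),node(5,5,3),h(5,one,7)),  y =?= y2,  2 =?= 2.
Bind y2 := tup(tup(7,7,6),node(5,5,3),h(5,one,7)); substituting into the one remaining equation that mentions y2 gives: y =?= tup(tup(7,7,6),node(5,5,3),h(5,one,7)).
Bind y := tup(tup(7,7,6),node(5,5,3),h(5,one,7)); no other remaining equation mentions y.
Delete trivial equation 2 =?= 2.
Applying the MGU to either side gives h(h(5,5,2),tup(6,2,7),tup(tup(tup(7,7,6),node(5,5,3),h(5,one,7)),tup(tup(7,7,6),node(5,5,3),h(5,one,7)),2)).

h(h(5,5,2),tup(6,2,7),tup(tup(tup(7,7,6),node(5,5,3),h(5,one,7)),tup(tup(7,7,6),node(5,5,3),h(5,one,7)),2))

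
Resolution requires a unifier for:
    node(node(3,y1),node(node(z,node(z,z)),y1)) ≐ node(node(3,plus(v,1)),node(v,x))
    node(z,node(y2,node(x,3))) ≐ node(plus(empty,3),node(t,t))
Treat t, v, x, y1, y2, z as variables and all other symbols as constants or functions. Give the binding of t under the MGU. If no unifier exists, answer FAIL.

node(plus(node(plus(empty,3),node(plus(empty,3),plus(empty,3))),1),3)

Decompose node/2: node(3,y1) ≐ node(3,plus(v,1)),  node(node(z,node(z,z)),y1) ≐ node(v,x).
Decompose node/2: 3 ≐ 3,  y1 ≐ plus(v,1).
Delete trivial equation 3 ≐ 3.
Bind y1 := plus(v,1); substituting into the one remaining equation that mentions y1 gives: node(node(z,node(z,z)),plus(v,1)) ≐ node(v,x).
Decompose node/2: node(z,node(z,z)) ≐ v,  plus(v,1) ≐ x.
Bind v := node(z,node(z,z)); substituting into the one remaining equation that mentions v gives: plus(node(z,node(z,z)),1) ≐ x. Substituting into the earlier binding gives y1 := plus(node(z,node(z,z)),1).
Bind x := plus(node(z,node(z,z)),1); substituting into the remaining equation gives: node(z,node(y2,node(plus(node(z,node(z,z)),1),3))) ≐ node(plus(empty,3),node(t,t)).
Decompose node/2: z ≐ plus(empty,3),  node(y2,node(plus(node(z,node(z,z)),1),3)) ≐ node(t,t).
Bind z := plus(empty,3); substituting into the remaining equation gives: node(y2,node(plus(node(plus(empty,3),node(plus(empty,3),plus(empty,3))),1),3)) ≐ node(t,t). Substituting into the earlier bindings gives y1 := plus(node(plus(empty,3),node(plus(empty,3),plus(empty,3))),1), v := node(plus(empty,3),node(plus(empty,3),plus(empty,3))), x := plus(node(plus(empty,3),node(plus(empty,3),plus(empty,3))),1).
Decompose node/2: y2 ≐ t,  node(plus(node(plus(empty,3),node(plus(empty,3),plus(empty,3))),1),3) ≐ t.
Bind y2 := t; no other remaining equation mentions y2.
Bind t := node(plus(node(plus(empty,3),node(plus(empty,3),plus(empty,3))),1),3). Substituting into the earlier binding gives y2 := node(plus(node(plus(empty,3),node(plus(empty,3),plus(empty,3))),1),3).
MGU = { y1 := plus(node(plus(empty,3),node(plus(empty,3),plus(empty,3))),1), v := node(plus(empty,3),node(plus(empty,3),plus(empty,3))), x := plus(node(plus(empty,3),node(plus(empty,3),plus(empty,3))),1), z := plus(empty,3), y2 := node(plus(node(plus(empty,3),node(plus(empty,3),plus(empty,3))),1),3), t := node(plus(node(plus(empty,3),node(plus(empty,3),plus(empty,3))),1),3) }, so t := node(plus(node(plus(empty,3),node(plus(empty,3),plus(empty,3))),1),3).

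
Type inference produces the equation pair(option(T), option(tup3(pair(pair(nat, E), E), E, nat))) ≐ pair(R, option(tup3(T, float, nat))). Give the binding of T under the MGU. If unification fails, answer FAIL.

Decompose pair/2: option(T) ≐ R,  option(tup3(pair(pair(nat, E), E), E, nat)) ≐ option(tup3(T, float, nat)).
Bind R := option(T); no other remaining equation mentions R.
Decompose option/1: tup3(pair(pair(nat, E), E), E, nat) ≐ tup3(T, float, nat).
Decompose tup3/3: pair(pair(nat, E), E) ≐ T,  E ≐ float,  nat ≐ nat.
Bind T := pair(pair(nat, E), E); no other remaining equation mentions T. Substituting into the earlier binding gives R := option(pair(pair(nat, E), E)).
Bind E := float; no other remaining equation mentions E. Substituting into the earlier bindings gives R := option(pair(pair(nat, float), float)), T := pair(pair(nat, float), float).
Delete trivial equation nat ≐ nat.
MGU = { R ↦ option(pair(pair(nat, float), float)), T ↦ pair(pair(nat, float), float), E ↦ float }, so T ↦ pair(pair(nat, float), float).

pair(pair(nat, float), float)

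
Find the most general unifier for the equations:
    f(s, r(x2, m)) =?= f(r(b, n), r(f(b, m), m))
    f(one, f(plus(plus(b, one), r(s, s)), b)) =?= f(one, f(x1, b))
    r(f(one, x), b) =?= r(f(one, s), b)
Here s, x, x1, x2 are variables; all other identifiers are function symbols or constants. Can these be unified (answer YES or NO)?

Decompose f/2: s =?= r(b, n),  r(x2, m) =?= r(f(b, m), m).
Bind s := r(b, n); substituting into the 2 remaining equations that mention s gives: f(one, f(plus(plus(b, one), r(r(b, n), r(b, n))), b)) =?= f(one, f(x1, b)),  r(f(one, x), b) =?= r(f(one, r(b, n)), b).
Decompose r/2: x2 =?= f(b, m),  m =?= m.
Bind x2 := f(b, m); no other remaining equation mentions x2.
Delete trivial equation m =?= m.
Decompose f/2: one =?= one,  f(plus(plus(b, one), r(r(b, n), r(b, n))), b) =?= f(x1, b).
Delete trivial equation one =?= one.
Decompose f/2: plus(plus(b, one), r(r(b, n), r(b, n))) =?= x1,  b =?= b.
Bind x1 := plus(plus(b, one), r(r(b, n), r(b, n))); no other remaining equation mentions x1.
Delete trivial equation b =?= b.
Decompose r/2: f(one, x) =?= f(one, r(b, n)),  b =?= b.
Decompose f/2: one =?= one,  x =?= r(b, n).
Delete trivial equation one =?= one.
Bind x := r(b, n); no other remaining equation mentions x.
Delete trivial equation b =?= b.
No equations remain and no clash or occurs-check failure arose, so a unifier exists.

YES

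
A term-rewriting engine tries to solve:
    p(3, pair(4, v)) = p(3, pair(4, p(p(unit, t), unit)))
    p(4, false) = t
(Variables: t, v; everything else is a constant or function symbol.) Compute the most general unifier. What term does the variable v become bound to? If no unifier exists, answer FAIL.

p(p(unit, p(4, false)), unit)

Decompose p/2: 3 = 3,  pair(4, v) = pair(4, p(p(unit, t), unit)).
Delete trivial equation 3 = 3.
Decompose pair/2: 4 = 4,  v = p(p(unit, t), unit).
Delete trivial equation 4 = 4.
Bind v := p(p(unit, t), unit); no other remaining equation mentions v.
Bind t := p(4, false). Substituting into the earlier binding gives v := p(p(unit, p(4, false)), unit).
MGU = { v ↦ p(p(unit, p(4, false)), unit), t ↦ p(4, false) }, so v ↦ p(p(unit, p(4, false)), unit).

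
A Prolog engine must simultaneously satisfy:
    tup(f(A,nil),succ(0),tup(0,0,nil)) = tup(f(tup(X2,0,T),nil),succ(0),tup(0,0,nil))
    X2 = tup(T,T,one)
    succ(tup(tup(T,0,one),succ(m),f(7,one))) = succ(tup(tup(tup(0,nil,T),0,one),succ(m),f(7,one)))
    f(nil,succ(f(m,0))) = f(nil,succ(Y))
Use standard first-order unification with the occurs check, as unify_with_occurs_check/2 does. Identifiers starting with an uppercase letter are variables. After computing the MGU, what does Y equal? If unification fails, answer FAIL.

FAIL

Decompose tup/3: f(A,nil) = f(tup(X2,0,T),nil),  succ(0) = succ(0),  tup(0,0,nil) = tup(0,0,nil).
Decompose f/2: A = tup(X2,0,T),  nil = nil.
Bind A := tup(X2,0,T); no other remaining equation mentions A.
Delete trivial equation nil = nil.
Delete trivial equation succ(0) = succ(0).
Delete trivial equation tup(0,0,nil) = tup(0,0,nil).
Bind X2 := tup(T,T,one); no other remaining equation mentions X2. Substituting into the earlier binding gives A := tup(tup(T,T,one),0,T).
Decompose succ/1: tup(tup(T,0,one),succ(m),f(7,one)) = tup(tup(tup(0,nil,T),0,one),succ(m),f(7,one)).
Decompose tup/3: tup(T,0,one) = tup(tup(0,nil,T),0,one),  succ(m) = succ(m),  f(7,one) = f(7,one).
Decompose tup/3: T = tup(0,nil,T),  0 = 0,  one = one.
Occurs check fails: T occurs in tup(0,nil,T); the equation T = tup(0,nil,T) has no finite solution.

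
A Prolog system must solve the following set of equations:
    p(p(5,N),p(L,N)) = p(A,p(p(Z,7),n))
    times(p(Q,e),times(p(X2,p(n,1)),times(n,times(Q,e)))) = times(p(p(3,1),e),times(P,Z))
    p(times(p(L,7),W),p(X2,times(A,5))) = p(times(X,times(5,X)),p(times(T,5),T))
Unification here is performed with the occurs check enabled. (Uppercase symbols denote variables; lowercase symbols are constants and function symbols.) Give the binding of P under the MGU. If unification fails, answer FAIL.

Decompose p/2: p(5,N) = A,  p(L,N) = p(p(Z,7),n).
Bind A := p(5,N); substituting into the one remaining equation that mentions A gives: p(times(p(L,7),W),p(X2,times(p(5,N),5))) = p(times(X,times(5,X)),p(times(T,5),T)).
Decompose p/2: L = p(Z,7),  N = n.
Bind L := p(Z,7); substituting into the one remaining equation that mentions L gives: p(times(p(p(Z,7),7),W),p(X2,times(p(5,N),5))) = p(times(X,times(5,X)),p(times(T,5),T)).
Bind N := n; substituting into the one remaining equation that mentions N gives: p(times(p(p(Z,7),7),W),p(X2,times(p(5,n),5))) = p(times(X,times(5,X)),p(times(T,5),T)). Substituting into the earlier binding gives A := p(5,n).
Decompose times/2: p(Q,e) = p(p(3,1),e),  times(p(X2,p(n,1)),times(n,times(Q,e))) = times(P,Z).
Decompose p/2: Q = p(3,1),  e = e.
Bind Q := p(3,1); substituting into the one remaining equation that mentions Q gives: times(p(X2,p(n,1)),times(n,times(p(3,1),e))) = times(P,Z).
Delete trivial equation e = e.
Decompose times/2: p(X2,p(n,1)) = P,  times(n,times(p(3,1),e)) = Z.
Bind P := p(X2,p(n,1)); no other remaining equation mentions P.
Bind Z := times(n,times(p(3,1),e)); substituting into the remaining equation gives: p(times(p(p(times(n,times(p(3,1),e)),7),7),W),p(X2,times(p(5,n),5))) = p(times(X,times(5,X)),p(times(T,5),T)). Substituting into the earlier binding gives L := p(times(n,times(p(3,1),e)),7).
Decompose p/2: times(p(p(times(n,times(p(3,1),e)),7),7),W) = times(X,times(5,X)),  p(X2,times(p(5,n),5)) = p(times(T,5),T).
Decompose times/2: p(p(times(n,times(p(3,1),e)),7),7) = X,  W = times(5,X).
Bind X := p(p(times(n,times(p(3,1),e)),7),7); substituting into the one remaining equation that mentions X gives: W = times(5,p(p(times(n,times(p(3,1),e)),7),7)).
Bind W := times(5,p(p(times(n,times(p(3,1),e)),7),7)); no other remaining equation mentions W.
Decompose p/2: X2 = times(T,5),  times(p(5,n),5) = T.
Bind X2 := times(T,5); no other remaining equation mentions X2. Substituting into the earlier binding gives P := p(times(T,5),p(n,1)).
Bind T := times(p(5,n),5). Substituting into the earlier bindings gives P := p(times(times(p(5,n),5),5),p(n,1)), X2 := times(times(p(5,n),5),5).
MGU = { A -> p(5,n), L -> p(times(n,times(p(3,1),e)),7), N -> n, Q -> p(3,1), P -> p(times(times(p(5,n),5),5),p(n,1)), Z -> times(n,times(p(3,1),e)), X -> p(p(times(n,times(p(3,1),e)),7),7), W -> times(5,p(p(times(n,times(p(3,1),e)),7),7)), X2 -> times(times(p(5,n),5),5), T -> times(p(5,n),5) }, so P -> p(times(times(p(5,n),5),5),p(n,1)).

p(times(times(p(5,n),5),5),p(n,1))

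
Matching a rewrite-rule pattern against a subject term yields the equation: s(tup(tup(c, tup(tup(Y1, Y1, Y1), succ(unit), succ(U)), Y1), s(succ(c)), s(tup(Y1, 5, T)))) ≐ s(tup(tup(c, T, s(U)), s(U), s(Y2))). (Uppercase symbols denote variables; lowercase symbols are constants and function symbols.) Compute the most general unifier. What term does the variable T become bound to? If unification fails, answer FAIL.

tup(tup(s(succ(c)), s(succ(c)), s(succ(c))), succ(unit), succ(succ(c)))

Decompose s/1: tup(tup(c, tup(tup(Y1, Y1, Y1), succ(unit), succ(U)), Y1), s(succ(c)), s(tup(Y1, 5, T))) ≐ tup(tup(c, T, s(U)), s(U), s(Y2)).
Decompose tup/3: tup(c, tup(tup(Y1, Y1, Y1), succ(unit), succ(U)), Y1) ≐ tup(c, T, s(U)),  s(succ(c)) ≐ s(U),  s(tup(Y1, 5, T)) ≐ s(Y2).
Decompose tup/3: c ≐ c,  tup(tup(Y1, Y1, Y1), succ(unit), succ(U)) ≐ T,  Y1 ≐ s(U).
Delete trivial equation c ≐ c.
Bind T := tup(tup(Y1, Y1, Y1), succ(unit), succ(U)); substituting into the one remaining equation that mentions T gives: s(tup(Y1, 5, tup(tup(Y1, Y1, Y1), succ(unit), succ(U)))) ≐ s(Y2).
Bind Y1 := s(U); substituting into the one remaining equation that mentions Y1 gives: s(tup(s(U), 5, tup(tup(s(U), s(U), s(U)), succ(unit), succ(U)))) ≐ s(Y2). Substituting into the earlier binding gives T := tup(tup(s(U), s(U), s(U)), succ(unit), succ(U)).
Decompose s/1: succ(c) ≐ U.
Bind U := succ(c); substituting into the remaining equation gives: s(tup(s(succ(c)), 5, tup(tup(s(succ(c)), s(succ(c)), s(succ(c))), succ(unit), succ(succ(c))))) ≐ s(Y2). Substituting into the earlier bindings gives T := tup(tup(s(succ(c)), s(succ(c)), s(succ(c))), succ(unit), succ(succ(c))), Y1 := s(succ(c)).
Decompose s/1: tup(s(succ(c)), 5, tup(tup(s(succ(c)), s(succ(c)), s(succ(c))), succ(unit), succ(succ(c)))) ≐ Y2.
Bind Y2 := tup(s(succ(c)), 5, tup(tup(s(succ(c)), s(succ(c)), s(succ(c))), succ(unit), succ(succ(c)))).
MGU = { T -> tup(tup(s(succ(c)), s(succ(c)), s(succ(c))), succ(unit), succ(succ(c))), Y1 -> s(succ(c)), U -> succ(c), Y2 -> tup(s(succ(c)), 5, tup(tup(s(succ(c)), s(succ(c)), s(succ(c))), succ(unit), succ(succ(c)))) }, so T -> tup(tup(s(succ(c)), s(succ(c)), s(succ(c))), succ(unit), succ(succ(c))).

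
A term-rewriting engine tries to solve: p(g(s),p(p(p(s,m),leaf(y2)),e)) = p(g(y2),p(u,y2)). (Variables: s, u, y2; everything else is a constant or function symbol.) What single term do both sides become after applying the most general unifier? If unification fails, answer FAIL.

Decompose p/2: g(s) = g(y2),  p(p(p(s,m),leaf(y2)),e) = p(u,y2).
Decompose g/1: s = y2.
Bind s := y2; substituting into the remaining equation gives: p(p(p(y2,m),leaf(y2)),e) = p(u,y2).
Decompose p/2: p(p(y2,m),leaf(y2)) = u,  e = y2.
Bind u := p(p(y2,m),leaf(y2)); no other remaining equation mentions u.
Bind y2 := e. Substituting into the earlier bindings gives s := e, u := p(p(e,m),leaf(e)).
Applying the MGU to either side gives p(g(e),p(p(p(e,m),leaf(e)),e)).

p(g(e),p(p(p(e,m),leaf(e)),e))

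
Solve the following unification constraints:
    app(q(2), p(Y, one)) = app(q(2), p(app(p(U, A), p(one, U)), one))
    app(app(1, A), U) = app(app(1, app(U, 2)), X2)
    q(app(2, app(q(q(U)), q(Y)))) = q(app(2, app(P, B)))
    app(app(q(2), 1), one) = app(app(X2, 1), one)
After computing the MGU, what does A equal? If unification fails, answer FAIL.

app(q(2), 2)

Decompose app/2: q(2) = q(2),  p(Y, one) = p(app(p(U, A), p(one, U)), one).
Delete trivial equation q(2) = q(2).
Decompose p/2: Y = app(p(U, A), p(one, U)),  one = one.
Bind Y := app(p(U, A), p(one, U)); substituting into the one remaining equation that mentions Y gives: q(app(2, app(q(q(U)), q(app(p(U, A), p(one, U)))))) = q(app(2, app(P, B))).
Delete trivial equation one = one.
Decompose app/2: app(1, A) = app(1, app(U, 2)),  U = X2.
Decompose app/2: 1 = 1,  A = app(U, 2).
Delete trivial equation 1 = 1.
Bind A := app(U, 2); substituting into the one remaining equation that mentions A gives: q(app(2, app(q(q(U)), q(app(p(U, app(U, 2)), p(one, U)))))) = q(app(2, app(P, B))). Substituting into the earlier binding gives Y := app(p(U, app(U, 2)), p(one, U)).
Bind U := X2; substituting into the one remaining equation that mentions U gives: q(app(2, app(q(q(X2)), q(app(p(X2, app(X2, 2)), p(one, X2)))))) = q(app(2, app(P, B))). Substituting into the earlier bindings gives Y := app(p(X2, app(X2, 2)), p(one, X2)), A := app(X2, 2).
Decompose q/1: app(2, app(q(q(X2)), q(app(p(X2, app(X2, 2)), p(one, X2))))) = app(2, app(P, B)).
Decompose app/2: 2 = 2,  app(q(q(X2)), q(app(p(X2, app(X2, 2)), p(one, X2)))) = app(P, B).
Delete trivial equation 2 = 2.
Decompose app/2: q(q(X2)) = P,  q(app(p(X2, app(X2, 2)), p(one, X2))) = B.
Bind P := q(q(X2)); no other remaining equation mentions P.
Bind B := q(app(p(X2, app(X2, 2)), p(one, X2))); no other remaining equation mentions B.
Decompose app/2: app(q(2), 1) = app(X2, 1),  one = one.
Decompose app/2: q(2) = X2,  1 = 1.
Bind X2 := q(2); no other remaining equation mentions X2. Substituting into the earlier bindings gives Y := app(p(q(2), app(q(2), 2)), p(one, q(2))), A := app(q(2), 2), U := q(2), P := q(q(q(2))), B := q(app(p(q(2), app(q(2), 2)), p(one, q(2)))).
Delete trivial equation 1 = 1.
Delete trivial equation one = one.
MGU = { Y ↦ app(p(q(2), app(q(2), 2)), p(one, q(2))), A ↦ app(q(2), 2), U ↦ q(2), P ↦ q(q(q(2))), B ↦ q(app(p(q(2), app(q(2), 2)), p(one, q(2)))), X2 ↦ q(2) }, so A ↦ app(q(2), 2).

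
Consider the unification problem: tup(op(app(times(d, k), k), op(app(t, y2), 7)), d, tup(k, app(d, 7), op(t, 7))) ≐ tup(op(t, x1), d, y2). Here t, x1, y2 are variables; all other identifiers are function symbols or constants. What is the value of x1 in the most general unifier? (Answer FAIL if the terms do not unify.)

Decompose tup/3: op(app(times(d, k), k), op(app(t, y2), 7)) ≐ op(t, x1),  d ≐ d,  tup(k, app(d, 7), op(t, 7)) ≐ y2.
Decompose op/2: app(times(d, k), k) ≐ t,  op(app(t, y2), 7) ≐ x1.
Bind t := app(times(d, k), k); substituting into the 2 remaining equations that mention t gives: op(app(app(times(d, k), k), y2), 7) ≐ x1,  tup(k, app(d, 7), op(app(times(d, k), k), 7)) ≐ y2.
Bind x1 := op(app(app(times(d, k), k), y2), 7); no other remaining equation mentions x1.
Delete trivial equation d ≐ d.
Bind y2 := tup(k, app(d, 7), op(app(times(d, k), k), 7)). Substituting into the earlier binding gives x1 := op(app(app(times(d, k), k), tup(k, app(d, 7), op(app(times(d, k), k), 7))), 7).
MGU = { t := app(times(d, k), k), x1 := op(app(app(times(d, k), k), tup(k, app(d, 7), op(app(times(d, k), k), 7))), 7), y2 := tup(k, app(d, 7), op(app(times(d, k), k), 7)) }, so x1 := op(app(app(times(d, k), k), tup(k, app(d, 7), op(app(times(d, k), k), 7))), 7).

op(app(app(times(d, k), k), tup(k, app(d, 7), op(app(times(d, k), k), 7))), 7)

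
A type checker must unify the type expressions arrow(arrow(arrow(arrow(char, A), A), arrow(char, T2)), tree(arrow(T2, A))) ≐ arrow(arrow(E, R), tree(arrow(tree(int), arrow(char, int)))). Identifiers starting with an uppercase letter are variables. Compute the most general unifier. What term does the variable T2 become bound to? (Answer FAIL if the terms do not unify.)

tree(int)

Decompose arrow/2: arrow(arrow(arrow(char, A), A), arrow(char, T2)) ≐ arrow(E, R),  tree(arrow(T2, A)) ≐ tree(arrow(tree(int), arrow(char, int))).
Decompose arrow/2: arrow(arrow(char, A), A) ≐ E,  arrow(char, T2) ≐ R.
Bind E := arrow(arrow(char, A), A); no other remaining equation mentions E.
Bind R := arrow(char, T2); no other remaining equation mentions R.
Decompose tree/1: arrow(T2, A) ≐ arrow(tree(int), arrow(char, int)).
Decompose arrow/2: T2 ≐ tree(int),  A ≐ arrow(char, int).
Bind T2 := tree(int); no other remaining equation mentions T2. Substituting into the earlier binding gives R := arrow(char, tree(int)).
Bind A := arrow(char, int). Substituting into the earlier binding gives E := arrow(arrow(char, arrow(char, int)), arrow(char, int)).
MGU = { E := arrow(arrow(char, arrow(char, int)), arrow(char, int)), R := arrow(char, tree(int)), T2 := tree(int), A := arrow(char, int) }, so T2 := tree(int).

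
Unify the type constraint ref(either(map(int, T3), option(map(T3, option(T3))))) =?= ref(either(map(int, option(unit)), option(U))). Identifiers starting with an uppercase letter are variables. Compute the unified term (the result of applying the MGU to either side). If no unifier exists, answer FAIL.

ref(either(map(int, option(unit)), option(map(option(unit), option(option(unit))))))

Decompose ref/1: either(map(int, T3), option(map(T3, option(T3)))) =?= either(map(int, option(unit)), option(U)).
Decompose either/2: map(int, T3) =?= map(int, option(unit)),  option(map(T3, option(T3))) =?= option(U).
Decompose map/2: int =?= int,  T3 =?= option(unit).
Delete trivial equation int =?= int.
Bind T3 := option(unit); substituting into the remaining equation gives: option(map(option(unit), option(option(unit)))) =?= option(U).
Decompose option/1: map(option(unit), option(option(unit))) =?= U.
Bind U := map(option(unit), option(option(unit))).
Applying the MGU to either side gives ref(either(map(int, option(unit)), option(map(option(unit), option(option(unit)))))).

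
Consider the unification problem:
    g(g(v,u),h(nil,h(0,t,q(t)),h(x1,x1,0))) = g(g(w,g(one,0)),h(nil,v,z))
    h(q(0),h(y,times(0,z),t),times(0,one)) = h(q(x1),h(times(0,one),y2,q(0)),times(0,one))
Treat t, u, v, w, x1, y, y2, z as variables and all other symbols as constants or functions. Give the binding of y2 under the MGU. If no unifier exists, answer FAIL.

Decompose g/2: g(v,u) = g(w,g(one,0)),  h(nil,h(0,t,q(t)),h(x1,x1,0)) = h(nil,v,z).
Decompose g/2: v = w,  u = g(one,0).
Bind v := w; substituting into the one remaining equation that mentions v gives: h(nil,h(0,t,q(t)),h(x1,x1,0)) = h(nil,w,z).
Bind u := g(one,0); no other remaining equation mentions u.
Decompose h/3: nil = nil,  h(0,t,q(t)) = w,  h(x1,x1,0) = z.
Delete trivial equation nil = nil.
Bind w := h(0,t,q(t)); no other remaining equation mentions w. Substituting into the earlier binding gives v := h(0,t,q(t)).
Bind z := h(x1,x1,0); substituting into the remaining equation gives: h(q(0),h(y,times(0,h(x1,x1,0)),t),times(0,one)) = h(q(x1),h(times(0,one),y2,q(0)),times(0,one)).
Decompose h/3: q(0) = q(x1),  h(y,times(0,h(x1,x1,0)),t) = h(times(0,one),y2,q(0)),  times(0,one) = times(0,one).
Decompose q/1: 0 = x1.
Bind x1 := 0; substituting into the one remaining equation that mentions x1 gives: h(y,times(0,h(0,0,0)),t) = h(times(0,one),y2,q(0)). Substituting into the earlier binding gives z := h(0,0,0).
Decompose h/3: y = times(0,one),  times(0,h(0,0,0)) = y2,  t = q(0).
Bind y := times(0,one); no other remaining equation mentions y.
Bind y2 := times(0,h(0,0,0)); no other remaining equation mentions y2.
Bind t := q(0); no other remaining equation mentions t. Substituting into the earlier bindings gives v := h(0,q(0),q(q(0))), w := h(0,q(0),q(q(0))).
Delete trivial equation times(0,one) = times(0,one).
MGU = { v -> h(0,q(0),q(q(0))), u -> g(one,0), w -> h(0,q(0),q(q(0))), z -> h(0,0,0), x1 -> 0, y -> times(0,one), y2 -> times(0,h(0,0,0)), t -> q(0) }, so y2 -> times(0,h(0,0,0)).

times(0,h(0,0,0))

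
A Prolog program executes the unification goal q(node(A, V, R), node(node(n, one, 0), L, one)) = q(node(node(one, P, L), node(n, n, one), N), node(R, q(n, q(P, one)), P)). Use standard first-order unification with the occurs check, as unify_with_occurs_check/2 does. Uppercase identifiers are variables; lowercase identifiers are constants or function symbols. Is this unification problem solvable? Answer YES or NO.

YES

Decompose q/2: node(A, V, R) = node(node(one, P, L), node(n, n, one), N),  node(node(n, one, 0), L, one) = node(R, q(n, q(P, one)), P).
Decompose node/3: A = node(one, P, L),  V = node(n, n, one),  R = N.
Bind A := node(one, P, L); no other remaining equation mentions A.
Bind V := node(n, n, one); no other remaining equation mentions V.
Bind R := N; substituting into the remaining equation gives: node(node(n, one, 0), L, one) = node(N, q(n, q(P, one)), P).
Decompose node/3: node(n, one, 0) = N,  L = q(n, q(P, one)),  one = P.
Bind N := node(n, one, 0); no other remaining equation mentions N. Substituting into the earlier binding gives R := node(n, one, 0).
Bind L := q(n, q(P, one)); no other remaining equation mentions L. Substituting into the earlier binding gives A := node(one, P, q(n, q(P, one))).
Bind P := one. Substituting into the earlier bindings gives A := node(one, one, q(n, q(one, one))), L := q(n, q(one, one)).
No equations remain and no clash or occurs-check failure arose, so a unifier exists.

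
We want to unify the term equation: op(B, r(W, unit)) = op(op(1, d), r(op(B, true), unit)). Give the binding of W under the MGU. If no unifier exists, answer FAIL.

op(op(1, d), true)

Decompose op/2: B = op(1, d),  r(W, unit) = r(op(B, true), unit).
Bind B := op(1, d); substituting into the remaining equation gives: r(W, unit) = r(op(op(1, d), true), unit).
Decompose r/2: W = op(op(1, d), true),  unit = unit.
Bind W := op(op(1, d), true); no other remaining equation mentions W.
Delete trivial equation unit = unit.
MGU = { B -> op(1, d), W -> op(op(1, d), true) }, so W -> op(op(1, d), true).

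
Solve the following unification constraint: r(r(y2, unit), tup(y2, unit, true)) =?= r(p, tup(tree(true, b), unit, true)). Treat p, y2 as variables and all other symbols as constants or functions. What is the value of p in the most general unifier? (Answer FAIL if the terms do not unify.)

Decompose r/2: r(y2, unit) =?= p,  tup(y2, unit, true) =?= tup(tree(true, b), unit, true).
Bind p := r(y2, unit); no other remaining equation mentions p.
Decompose tup/3: y2 =?= tree(true, b),  unit =?= unit,  true =?= true.
Bind y2 := tree(true, b); no other remaining equation mentions y2. Substituting into the earlier binding gives p := r(tree(true, b), unit).
Delete trivial equation unit =?= unit.
Delete trivial equation true =?= true.
MGU = { p := r(tree(true, b), unit), y2 := tree(true, b) }, so p := r(tree(true, b), unit).

r(tree(true, b), unit)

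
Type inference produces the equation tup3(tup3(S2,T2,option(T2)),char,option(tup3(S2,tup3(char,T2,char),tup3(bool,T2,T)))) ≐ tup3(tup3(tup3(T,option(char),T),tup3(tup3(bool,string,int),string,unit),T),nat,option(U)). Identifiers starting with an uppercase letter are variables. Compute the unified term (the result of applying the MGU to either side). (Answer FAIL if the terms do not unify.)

FAIL

Decompose tup3/3: tup3(S2,T2,option(T2)) ≐ tup3(tup3(T,option(char),T),tup3(tup3(bool,string,int),string,unit),T),  char ≐ nat,  option(tup3(S2,tup3(char,T2,char),tup3(bool,T2,T))) ≐ option(U).
Decompose tup3/3: S2 ≐ tup3(T,option(char),T),  T2 ≐ tup3(tup3(bool,string,int),string,unit),  option(T2) ≐ T.
Bind S2 := tup3(T,option(char),T); substituting into the one remaining equation that mentions S2 gives: option(tup3(tup3(T,option(char),T),tup3(char,T2,char),tup3(bool,T2,T))) ≐ option(U).
Bind T2 := tup3(tup3(bool,string,int),string,unit); substituting into the 2 remaining equations that mention T2 gives: option(tup3(tup3(bool,string,int),string,unit)) ≐ T,  option(tup3(tup3(T,option(char),T),tup3(char,tup3(tup3(bool,string,int),string,unit),char),tup3(bool,tup3(tup3(bool,string,int),string,unit),T))) ≐ option(U).
Bind T := option(tup3(tup3(bool,string,int),string,unit)); substituting into the one remaining equation that mentions T gives: option(tup3(tup3(option(tup3(tup3(bool,string,int),string,unit)),option(char),option(tup3(tup3(bool,string,int),string,unit))),tup3(char,tup3(tup3(bool,string,int),string,unit),char),tup3(bool,tup3(tup3(bool,string,int),string,unit),option(tup3(tup3(bool,string,int),string,unit))))) ≐ option(U). Substituting into the earlier binding gives S2 := tup3(option(tup3(tup3(bool,string,int),string,unit)),option(char),option(tup3(tup3(bool,string,int),string,unit))).
Clash: constants char and nat differ; no unifier exists.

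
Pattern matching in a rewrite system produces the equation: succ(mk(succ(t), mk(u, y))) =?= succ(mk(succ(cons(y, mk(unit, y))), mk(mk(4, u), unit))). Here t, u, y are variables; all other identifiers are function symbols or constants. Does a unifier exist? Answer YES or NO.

NO

Decompose succ/1: mk(succ(t), mk(u, y)) =?= mk(succ(cons(y, mk(unit, y))), mk(mk(4, u), unit)).
Decompose mk/2: succ(t) =?= succ(cons(y, mk(unit, y))),  mk(u, y) =?= mk(mk(4, u), unit).
Decompose succ/1: t =?= cons(y, mk(unit, y)).
Bind t := cons(y, mk(unit, y)); no other remaining equation mentions t.
Decompose mk/2: u =?= mk(4, u),  y =?= unit.
Occurs check fails: u occurs in mk(4, u); the equation u =?= mk(4, u) has no finite solution.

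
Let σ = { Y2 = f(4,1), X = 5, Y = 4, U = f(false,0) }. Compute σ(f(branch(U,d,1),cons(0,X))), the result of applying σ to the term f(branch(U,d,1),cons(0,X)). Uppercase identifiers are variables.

Replace each occurrence of X with 5.
Replace each occurrence of U with f(false,0).
Result: f(branch(f(false,0),d,1),cons(0,5)).

f(branch(f(false,0),d,1),cons(0,5))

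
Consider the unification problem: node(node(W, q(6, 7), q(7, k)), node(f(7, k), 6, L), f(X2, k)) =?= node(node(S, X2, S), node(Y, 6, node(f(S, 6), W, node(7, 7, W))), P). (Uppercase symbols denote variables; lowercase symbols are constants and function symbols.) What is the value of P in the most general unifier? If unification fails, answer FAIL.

Decompose node/3: node(W, q(6, 7), q(7, k)) =?= node(S, X2, S),  node(f(7, k), 6, L) =?= node(Y, 6, node(f(S, 6), W, node(7, 7, W))),  f(X2, k) =?= P.
Decompose node/3: W =?= S,  q(6, 7) =?= X2,  q(7, k) =?= S.
Bind W := S; substituting into the one remaining equation that mentions W gives: node(f(7, k), 6, L) =?= node(Y, 6, node(f(S, 6), S, node(7, 7, S))).
Bind X2 := q(6, 7); substituting into the one remaining equation that mentions X2 gives: f(q(6, 7), k) =?= P.
Bind S := q(7, k); substituting into the one remaining equation that mentions S gives: node(f(7, k), 6, L) =?= node(Y, 6, node(f(q(7, k), 6), q(7, k), node(7, 7, q(7, k)))). Substituting into the earlier binding gives W := q(7, k).
Decompose node/3: f(7, k) =?= Y,  6 =?= 6,  L =?= node(f(q(7, k), 6), q(7, k), node(7, 7, q(7, k))).
Bind Y := f(7, k); no other remaining equation mentions Y.
Delete trivial equation 6 =?= 6.
Bind L := node(f(q(7, k), 6), q(7, k), node(7, 7, q(7, k))); no other remaining equation mentions L.
Bind P := f(q(6, 7), k).
MGU = { W := q(7, k), X2 := q(6, 7), S := q(7, k), Y := f(7, k), L := node(f(q(7, k), 6), q(7, k), node(7, 7, q(7, k))), P := f(q(6, 7), k) }, so P := f(q(6, 7), k).

f(q(6, 7), k)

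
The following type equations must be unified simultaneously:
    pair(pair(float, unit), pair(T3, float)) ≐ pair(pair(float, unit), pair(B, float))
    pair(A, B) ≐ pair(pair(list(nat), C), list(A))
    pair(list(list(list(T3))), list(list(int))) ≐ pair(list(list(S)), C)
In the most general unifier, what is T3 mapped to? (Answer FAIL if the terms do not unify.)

list(pair(list(nat), list(list(int))))

Decompose pair/2: pair(float, unit) ≐ pair(float, unit),  pair(T3, float) ≐ pair(B, float).
Delete trivial equation pair(float, unit) ≐ pair(float, unit).
Decompose pair/2: T3 ≐ B,  float ≐ float.
Bind T3 := B; substituting into the one remaining equation that mentions T3 gives: pair(list(list(list(B))), list(list(int))) ≐ pair(list(list(S)), C).
Delete trivial equation float ≐ float.
Decompose pair/2: A ≐ pair(list(nat), C),  B ≐ list(A).
Bind A := pair(list(nat), C); substituting into the one remaining equation that mentions A gives: B ≐ list(pair(list(nat), C)).
Bind B := list(pair(list(nat), C)); substituting into the remaining equation gives: pair(list(list(list(list(pair(list(nat), C))))), list(list(int))) ≐ pair(list(list(S)), C). Substituting into the earlier binding gives T3 := list(pair(list(nat), C)).
Decompose pair/2: list(list(list(list(pair(list(nat), C))))) ≐ list(list(S)),  list(list(int)) ≐ C.
Decompose list/1: list(list(list(pair(list(nat), C)))) ≐ list(S).
Decompose list/1: list(list(pair(list(nat), C))) ≐ S.
Bind S := list(list(pair(list(nat), C))); no other remaining equation mentions S.
Bind C := list(list(int)). Substituting into the earlier bindings gives T3 := list(pair(list(nat), list(list(int)))), A := pair(list(nat), list(list(int))), B := list(pair(list(nat), list(list(int)))), S := list(list(pair(list(nat), list(list(int))))).
MGU = { T3 ↦ list(pair(list(nat), list(list(int)))), A ↦ pair(list(nat), list(list(int))), B ↦ list(pair(list(nat), list(list(int)))), S ↦ list(list(pair(list(nat), list(list(int))))), C ↦ list(list(int)) }, so T3 ↦ list(pair(list(nat), list(list(int)))).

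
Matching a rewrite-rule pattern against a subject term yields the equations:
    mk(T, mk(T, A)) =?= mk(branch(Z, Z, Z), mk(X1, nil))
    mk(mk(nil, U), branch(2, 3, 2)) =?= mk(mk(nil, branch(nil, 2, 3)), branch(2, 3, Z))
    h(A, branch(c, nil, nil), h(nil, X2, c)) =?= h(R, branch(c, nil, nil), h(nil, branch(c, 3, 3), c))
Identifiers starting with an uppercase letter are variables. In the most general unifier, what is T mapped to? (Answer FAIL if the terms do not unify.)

Decompose mk/2: T =?= branch(Z, Z, Z),  mk(T, A) =?= mk(X1, nil).
Bind T := branch(Z, Z, Z); substituting into the one remaining equation that mentions T gives: mk(branch(Z, Z, Z), A) =?= mk(X1, nil).
Decompose mk/2: branch(Z, Z, Z) =?= X1,  A =?= nil.
Bind X1 := branch(Z, Z, Z); no other remaining equation mentions X1.
Bind A := nil; substituting into the one remaining equation that mentions A gives: h(nil, branch(c, nil, nil), h(nil, X2, c)) =?= h(R, branch(c, nil, nil), h(nil, branch(c, 3, 3), c)).
Decompose mk/2: mk(nil, U) =?= mk(nil, branch(nil, 2, 3)),  branch(2, 3, 2) =?= branch(2, 3, Z).
Decompose mk/2: nil =?= nil,  U =?= branch(nil, 2, 3).
Delete trivial equation nil =?= nil.
Bind U := branch(nil, 2, 3); no other remaining equation mentions U.
Decompose branch/3: 2 =?= 2,  3 =?= 3,  2 =?= Z.
Delete trivial equation 2 =?= 2.
Delete trivial equation 3 =?= 3.
Bind Z := 2; no other remaining equation mentions Z. Substituting into the earlier bindings gives T := branch(2, 2, 2), X1 := branch(2, 2, 2).
Decompose h/3: nil =?= R,  branch(c, nil, nil) =?= branch(c, nil, nil),  h(nil, X2, c) =?= h(nil, branch(c, 3, 3), c).
Bind R := nil; no other remaining equation mentions R.
Delete trivial equation branch(c, nil, nil) =?= branch(c, nil, nil).
Decompose h/3: nil =?= nil,  X2 =?= branch(c, 3, 3),  c =?= c.
Delete trivial equation nil =?= nil.
Bind X2 := branch(c, 3, 3); no other remaining equation mentions X2.
Delete trivial equation c =?= c.
MGU = { T := branch(2, 2, 2), X1 := branch(2, 2, 2), A := nil, U := branch(nil, 2, 3), Z := 2, R := nil, X2 := branch(c, 3, 3) }, so T := branch(2, 2, 2).

branch(2, 2, 2)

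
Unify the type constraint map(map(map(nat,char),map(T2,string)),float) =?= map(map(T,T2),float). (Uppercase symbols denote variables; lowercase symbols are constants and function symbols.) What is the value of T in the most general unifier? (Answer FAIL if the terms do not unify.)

FAIL

Decompose map/2: map(map(nat,char),map(T2,string)) =?= map(T,T2),  float =?= float.
Decompose map/2: map(nat,char) =?= T,  map(T2,string) =?= T2.
Bind T := map(nat,char); no other remaining equation mentions T.
Occurs check fails: T2 occurs in map(T2,string); the equation T2 =?= map(T2,string) has no finite solution.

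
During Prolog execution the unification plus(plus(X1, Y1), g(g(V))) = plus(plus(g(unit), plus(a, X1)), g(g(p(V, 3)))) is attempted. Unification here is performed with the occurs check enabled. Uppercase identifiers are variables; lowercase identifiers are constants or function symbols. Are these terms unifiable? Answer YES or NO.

NO

Decompose plus/2: plus(X1, Y1) = plus(g(unit), plus(a, X1)),  g(g(V)) = g(g(p(V, 3))).
Decompose plus/2: X1 = g(unit),  Y1 = plus(a, X1).
Bind X1 := g(unit); substituting into the one remaining equation that mentions X1 gives: Y1 = plus(a, g(unit)).
Bind Y1 := plus(a, g(unit)); no other remaining equation mentions Y1.
Decompose g/1: g(V) = g(p(V, 3)).
Decompose g/1: V = p(V, 3).
Occurs check fails: V occurs in p(V, 3); the equation V = p(V, 3) has no finite solution.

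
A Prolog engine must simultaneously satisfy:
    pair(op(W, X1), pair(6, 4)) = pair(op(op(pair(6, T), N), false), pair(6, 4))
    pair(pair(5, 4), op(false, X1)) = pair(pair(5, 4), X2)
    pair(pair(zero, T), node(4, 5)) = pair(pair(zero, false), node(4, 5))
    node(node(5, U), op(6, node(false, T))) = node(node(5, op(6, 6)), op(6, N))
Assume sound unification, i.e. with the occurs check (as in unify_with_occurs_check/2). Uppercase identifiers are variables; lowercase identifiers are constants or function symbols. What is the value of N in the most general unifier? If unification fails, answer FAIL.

node(false, false)

Decompose pair/2: op(W, X1) = op(op(pair(6, T), N), false),  pair(6, 4) = pair(6, 4).
Decompose op/2: W = op(pair(6, T), N),  X1 = false.
Bind W := op(pair(6, T), N); no other remaining equation mentions W.
Bind X1 := false; substituting into the one remaining equation that mentions X1 gives: pair(pair(5, 4), op(false, false)) = pair(pair(5, 4), X2).
Delete trivial equation pair(6, 4) = pair(6, 4).
Decompose pair/2: pair(5, 4) = pair(5, 4),  op(false, false) = X2.
Delete trivial equation pair(5, 4) = pair(5, 4).
Bind X2 := op(false, false); no other remaining equation mentions X2.
Decompose pair/2: pair(zero, T) = pair(zero, false),  node(4, 5) = node(4, 5).
Decompose pair/2: zero = zero,  T = false.
Delete trivial equation zero = zero.
Bind T := false; substituting into the one remaining equation that mentions T gives: node(node(5, U), op(6, node(false, false))) = node(node(5, op(6, 6)), op(6, N)). Substituting into the earlier binding gives W := op(pair(6, false), N).
Delete trivial equation node(4, 5) = node(4, 5).
Decompose node/2: node(5, U) = node(5, op(6, 6)),  op(6, node(false, false)) = op(6, N).
Decompose node/2: 5 = 5,  U = op(6, 6).
Delete trivial equation 5 = 5.
Bind U := op(6, 6); no other remaining equation mentions U.
Decompose op/2: 6 = 6,  node(false, false) = N.
Delete trivial equation 6 = 6.
Bind N := node(false, false). Substituting into the earlier binding gives W := op(pair(6, false), node(false, false)).
MGU = { W = op(pair(6, false), node(false, false)), X1 = false, X2 = op(false, false), T = false, U = op(6, 6), N = node(false, false) }, so N = node(false, false).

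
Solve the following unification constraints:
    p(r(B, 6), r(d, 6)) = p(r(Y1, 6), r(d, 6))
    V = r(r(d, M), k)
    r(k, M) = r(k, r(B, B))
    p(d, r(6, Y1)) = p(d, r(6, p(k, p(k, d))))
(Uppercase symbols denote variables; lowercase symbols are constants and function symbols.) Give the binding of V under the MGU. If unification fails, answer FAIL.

r(r(d, r(p(k, p(k, d)), p(k, p(k, d)))), k)

Decompose p/2: r(B, 6) = r(Y1, 6),  r(d, 6) = r(d, 6).
Decompose r/2: B = Y1,  6 = 6.
Bind B := Y1; substituting into the one remaining equation that mentions B gives: r(k, M) = r(k, r(Y1, Y1)).
Delete trivial equation 6 = 6.
Delete trivial equation r(d, 6) = r(d, 6).
Bind V := r(r(d, M), k); no other remaining equation mentions V.
Decompose r/2: k = k,  M = r(Y1, Y1).
Delete trivial equation k = k.
Bind M := r(Y1, Y1); no other remaining equation mentions M. Substituting into the earlier binding gives V := r(r(d, r(Y1, Y1)), k).
Decompose p/2: d = d,  r(6, Y1) = r(6, p(k, p(k, d))).
Delete trivial equation d = d.
Decompose r/2: 6 = 6,  Y1 = p(k, p(k, d)).
Delete trivial equation 6 = 6.
Bind Y1 := p(k, p(k, d)). Substituting into the earlier bindings gives B := p(k, p(k, d)), V := r(r(d, r(p(k, p(k, d)), p(k, p(k, d)))), k), M := r(p(k, p(k, d)), p(k, p(k, d))).
MGU = { B := p(k, p(k, d)), V := r(r(d, r(p(k, p(k, d)), p(k, p(k, d)))), k), M := r(p(k, p(k, d)), p(k, p(k, d))), Y1 := p(k, p(k, d)) }, so V := r(r(d, r(p(k, p(k, d)), p(k, p(k, d)))), k).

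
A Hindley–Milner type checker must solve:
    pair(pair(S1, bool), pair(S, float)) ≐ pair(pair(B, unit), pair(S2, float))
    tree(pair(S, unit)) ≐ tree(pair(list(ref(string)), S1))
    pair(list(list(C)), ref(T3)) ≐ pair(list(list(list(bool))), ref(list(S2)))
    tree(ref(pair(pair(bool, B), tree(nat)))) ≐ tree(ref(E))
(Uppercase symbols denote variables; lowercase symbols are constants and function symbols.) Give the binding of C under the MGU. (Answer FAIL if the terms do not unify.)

Decompose pair/2: pair(S1, bool) ≐ pair(B, unit),  pair(S, float) ≐ pair(S2, float).
Decompose pair/2: S1 ≐ B,  bool ≐ unit.
Bind S1 := B; substituting into the one remaining equation that mentions S1 gives: tree(pair(S, unit)) ≐ tree(pair(list(ref(string)), B)).
Clash: constants bool and unit differ; no unifier exists.

FAIL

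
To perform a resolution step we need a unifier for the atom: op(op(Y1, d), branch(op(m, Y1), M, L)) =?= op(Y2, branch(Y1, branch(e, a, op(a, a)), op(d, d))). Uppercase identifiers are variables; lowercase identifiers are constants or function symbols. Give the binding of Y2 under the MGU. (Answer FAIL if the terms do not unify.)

Decompose op/2: op(Y1, d) =?= Y2,  branch(op(m, Y1), M, L) =?= branch(Y1, branch(e, a, op(a, a)), op(d, d)).
Bind Y2 := op(Y1, d); no other remaining equation mentions Y2.
Decompose branch/3: op(m, Y1) =?= Y1,  M =?= branch(e, a, op(a, a)),  L =?= op(d, d).
Occurs check fails: Y1 occurs in op(m, Y1); the equation Y1 =?= op(m, Y1) has no finite solution.

FAIL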